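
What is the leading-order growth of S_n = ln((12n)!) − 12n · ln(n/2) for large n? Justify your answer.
S_n ~ 12n · (ln 24 − 1) + O(ln n)

Stirling: ln((12n)!) = 12n ln(12n) − 12n + O(ln n).
  S_n = 12n ln(12n) − 12n − 12n ln(n/2) + O(ln n)
      = 12n ln(12n) − 12n ln n + 12n ln 2 − 12n + O(ln n)
      = 12n ln 12 + 12n ln 2 − 12n + O(ln n)
      = 12n (ln 24 − 1) + O(ln n).
Numerically ln(24) − 1 ≈ 2.1781.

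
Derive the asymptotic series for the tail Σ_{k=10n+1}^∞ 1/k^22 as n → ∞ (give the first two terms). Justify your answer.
Σ_{k>10n} 1/k^22 = 1/(21 · (10n)^21) − 1/(2 · (10n)^22) + O(1/(10n)^23)

Compare to the integral: ∫_{10n}^∞ x^(−22) dx = [−x^(−21)/21]_{10n}^∞ = 1/((22−1)·(10n)^21). The Euler-Maclaurin correction adds −f(10n)/2 = −1/(2·(10n)^22). Euler-Maclaurin then gives
  Σ_{k>10n} 1/k^22 = ∫_{10n}^∞ dx/x^22 − 1/(2·(10n)^22) + O(1/(10n)^23).
(Equivalently this is ζ(22) − Σ_{k≤10n} 1/k^22.)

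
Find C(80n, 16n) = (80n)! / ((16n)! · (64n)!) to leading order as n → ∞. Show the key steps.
C(80n, 16n) ~ (3125/256)^(16n) · sqrt(5/(8π·16n))

Write N = 16n. Apply Stirling to each factorial:
  (5N)! ~ sqrt(2π·5N) · (5N/e)^(5N),
  N! ~ sqrt(2π N) · (N/e)^N,
  (4N)! ~ sqrt(2π·4N) · (4N/e)^(4N).
The exponential factors combine to (5N)^(5N) / (N^N · (4N)^(4N)) = 5^(5N)/4^(4N) = (5^5/4^4)^N = (3125/256)^N.
The square-root prefactors combine to sqrt(2π·5N) / (sqrt(2π N)·sqrt(2π·4N)) = sqrt(5 / (2π·4·N)) = sqrt(5/(8π·16n)).
Substituting N = 16n: C(80n, 16n) ~ (3125/256)^(16n) · sqrt(5/(8π·16n)).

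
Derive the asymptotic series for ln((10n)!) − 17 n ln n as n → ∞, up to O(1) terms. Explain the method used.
ln((10n)!) − 17 n ln n = −7 n ln n + 10(ln 10 − 1) n + (1/2) ln(2π·10n) + O(1/n)

Stirling: ln((10n)!) = 10n ln(10n) − 10n + (1/2) ln(2π·10n) + O(1/n).
Expand 10n ln(10n) = 10n (ln n + ln 10) = 10n ln n + 10n ln 10.
Subtract 17n ln n: leading term is (10 − 17) n ln n = −7 n ln n. The next term is 10n ln 10 − 10n = 10(ln 10 − 1) n. Then the (1/2) ln(2π·10n) correction.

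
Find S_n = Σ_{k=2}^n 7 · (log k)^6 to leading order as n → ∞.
S_n ~ 7 · n · (log n)^6

By integral comparison, S_n = ∫_1^n 7 · (log x)^6 dx + O((log n)^6). For the integral, the leading term of ∫_1^n (log x)^6 dx is n · (log n)^6 (by repeated integration by parts; each step lowers the log-exponent and produces a relatively O(1/log n) correction). Hence S_n ~ 7 · n · (log n)^6.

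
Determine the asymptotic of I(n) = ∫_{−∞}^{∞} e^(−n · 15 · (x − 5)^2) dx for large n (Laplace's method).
I(n) = sqrt(π/(15n))

Here φ(x) = 15 · (x − 5)^2 has its unique minimum at x* = 5 with φ(x*) = 0 and φ''(x*) = 30. Laplace's method gives
  I(n) ~ e^(−n φ(x*)) · sqrt(2π / (n · φ''(x*))) = sqrt(2π / (30n)) = sqrt(π/(15n)).
This is exact: substituting u = (x − 5)·sqrt(15n) gives I(n) = (1/sqrt(15n)) ∫_{−∞}^{∞} e^(−u^2) du = sqrt(π/(15n)).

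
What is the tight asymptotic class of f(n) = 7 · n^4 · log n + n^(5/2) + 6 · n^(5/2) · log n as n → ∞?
f(n) ∈ Θ(n^4 · log n)

Compare the terms by growth order. For large n, n^a · (log n)^b dominates n^a' · (log n)^b' iff a > a', or (a = a' and b > b'). Ranking the 3 terms shows the dominant one is 7 · n^4 · log n. Hence f(n) ∈ Θ(n^4 · log n).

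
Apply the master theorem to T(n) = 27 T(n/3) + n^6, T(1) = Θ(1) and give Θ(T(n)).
T(n) = Θ(n^6)

log_3 27 ≈ 3.000. f(n) = n^6 dominates n^(log_3 27) since 6 > 3.000, and the regularity condition a·f(n/b) = 27·(n/3)^6 = (27/729)·n^6 ≤ c·f(n) holds with c = 27/729 ≈ 0.037 < 1. So this is Case 3: T(n) = Θ(f(n)) = Θ(n^6).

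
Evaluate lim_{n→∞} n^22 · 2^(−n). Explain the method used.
lim = 0

Exponentials with base > 1 dominate every fixed polynomial: for any fixed c, n^c / 2^n → 0 as n → ∞ (e.g. by the ratio test, or by writing 2^n = e^(n ln 2) and noting e^(n ln 2) / n^c → ∞). Hence n^22 · 2^(−n) = n^22 / 2^n → 0.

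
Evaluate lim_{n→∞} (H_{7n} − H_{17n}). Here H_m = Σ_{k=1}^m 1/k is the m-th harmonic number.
lim = ln(7/17)

Euler-Maclaurin gives H_m = ln m + γ + 1/(2m) + O(1/m^2). The γ and O(1/m) terms cancel in the difference:
  H_{7n} − H_{17n} = ln(7n) − ln(17n) + O(1/n) = ln(7/17) + O(1/n).
Hence the limit is ln(7/17).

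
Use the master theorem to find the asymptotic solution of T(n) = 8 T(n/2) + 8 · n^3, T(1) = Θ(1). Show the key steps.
T(n) = Θ(n^3 log n)

log_2 8 = 3, and f(n) = 8 · n^3 = Θ(n^(log_2 8)). This is Case 2 of the master theorem: T(n) = Θ(f(n) · log n) = Θ(n^3 log n).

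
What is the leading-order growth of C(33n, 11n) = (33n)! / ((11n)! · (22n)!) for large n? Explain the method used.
C(33n, 11n) ~ (27/4)^(11n) · sqrt(3/(4π·11n))

Write N = 11n. Apply Stirling to each factorial:
  (3N)! ~ sqrt(2π·3N) · (3N/e)^(3N),
  N! ~ sqrt(2π N) · (N/e)^N,
  (2N)! ~ sqrt(2π·2N) · (2N/e)^(2N).
The exponential factors combine to (3N)^(3N) / (N^N · (2N)^(2N)) = 3^(3N)/2^(2N) = (3^3/2^2)^N = (27/4)^N.
The square-root prefactors combine to sqrt(2π·3N) / (sqrt(2π N)·sqrt(2π·2N)) = sqrt(3 / (2π·2·N)) = sqrt(3/(4π·11n)).
Substituting N = 11n: C(33n, 11n) ~ (27/4)^(11n) · sqrt(3/(4π·11n)).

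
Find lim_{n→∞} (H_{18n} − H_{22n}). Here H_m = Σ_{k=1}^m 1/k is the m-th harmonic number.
lim = ln(18/22) = ln(9/11)

Euler-Maclaurin gives H_m = ln m + γ + 1/(2m) + O(1/m^2). The γ and O(1/m) terms cancel in the difference:
  H_{18n} − H_{22n} = ln(18n) − ln(22n) + O(1/n) = ln(18/22) + O(1/n).
Hence the limit is ln(18/22) = ln(9/11).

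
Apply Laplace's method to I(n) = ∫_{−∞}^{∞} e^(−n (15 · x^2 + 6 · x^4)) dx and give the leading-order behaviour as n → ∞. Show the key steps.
I(n) ~ sqrt(π/(15n))

φ(x) = 15 · x^2 + 6 · x^4 has its unique global minimum at x* = 0 (since φ'(x) = 30x + 24x^3 = 0 only at x = 0 for real x with both coefficients positive, and φ → ∞ as |x| → ∞). At x* = 0, φ(0) = 0 and φ''(0) = 30. Laplace's method then gives
  I(n) ~ sqrt(2π / (n · φ''(0))) · e^(−n φ(0)) = sqrt(2π / (30n)) = sqrt(π/(15n)).
The 6 · x^4 term contributes only at subleading order (an O(1/n) relative correction).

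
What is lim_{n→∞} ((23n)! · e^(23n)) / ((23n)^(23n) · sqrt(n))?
lim = sqrt(2π·23)

Stirling: (23n)! ~ sqrt(2π·23n) · (23n/e)^(23n). Hence
  (23n)! · e^(23n) / (23n)^(23n) ~ sqrt(2π·23n).
Dividing by sqrt(n): sqrt(2π·23n) / sqrt(n) = sqrt(2π·23) · n^((1−1)/2), so the limit is sqrt(2π·23).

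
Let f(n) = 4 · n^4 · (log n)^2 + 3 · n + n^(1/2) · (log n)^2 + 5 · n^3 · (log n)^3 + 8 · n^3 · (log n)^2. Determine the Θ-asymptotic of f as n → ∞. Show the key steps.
f(n) ∈ Θ(n^4 · (log n)^2)

Compare the terms by growth order. For large n, n^a · (log n)^b dominates n^a' · (log n)^b' iff a > a', or (a = a' and b > b'). Ranking the 5 terms shows the dominant one is 4 · n^4 · (log n)^2. Hence f(n) ∈ Θ(n^4 · (log n)^2).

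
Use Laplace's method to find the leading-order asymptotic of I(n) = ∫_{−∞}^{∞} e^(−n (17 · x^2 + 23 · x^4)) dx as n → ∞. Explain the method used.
I(n) ~ sqrt(π/(17n))

φ(x) = 17 · x^2 + 23 · x^4 has its unique global minimum at x* = 0 (since φ'(x) = 34x + 92x^3 = 0 only at x = 0 for real x with both coefficients positive, and φ → ∞ as |x| → ∞). At x* = 0, φ(0) = 0 and φ''(0) = 34. Laplace's method then gives
  I(n) ~ sqrt(2π / (n · φ''(0))) · e^(−n φ(0)) = sqrt(2π / (34n)) = sqrt(π/(17n)).
The 23 · x^4 term contributes only at subleading order (an O(1/n) relative correction).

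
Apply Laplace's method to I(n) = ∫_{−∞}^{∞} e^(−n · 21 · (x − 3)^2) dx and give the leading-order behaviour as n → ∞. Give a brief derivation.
I(n) = sqrt(π/(21n))

Here φ(x) = 21 · (x − 3)^2 has its unique minimum at x* = 3 with φ(x*) = 0 and φ''(x*) = 42. Laplace's method gives
  I(n) ~ e^(−n φ(x*)) · sqrt(2π / (n · φ''(x*))) = sqrt(2π / (42n)) = sqrt(π/(21n)).
This is exact: substituting u = (x − 3)·sqrt(21n) gives I(n) = (1/sqrt(21n)) ∫_{−∞}^{∞} e^(−u^2) du = sqrt(π/(21n)).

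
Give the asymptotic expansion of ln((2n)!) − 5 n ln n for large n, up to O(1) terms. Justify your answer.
ln((2n)!) − 5 n ln n = −3 n ln n + 2(ln 2 − 1) n + (1/2) ln(2π·2n) + O(1/n)

Stirling: ln((2n)!) = 2n ln(2n) − 2n + (1/2) ln(2π·2n) + O(1/n).
Expand 2n ln(2n) = 2n (ln n + ln 2) = 2n ln n + 2n ln 2.
Subtract 5n ln n: leading term is (2 − 5) n ln n = −3 n ln n. The next term is 2n ln 2 − 2n = 2(ln 2 − 1) n. Then the (1/2) ln(2π·2n) correction.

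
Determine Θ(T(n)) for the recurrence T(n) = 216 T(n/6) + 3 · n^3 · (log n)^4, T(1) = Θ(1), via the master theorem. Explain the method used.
T(n) = Θ(n^3 · (log n)^5)

Here log_6 216 = 3 and f(n) = 3 · n^3 · (log n)^4 = Θ(n^(log_6 216) · (log n)^4). This is the extended Case 2 of the master theorem (f matches the critical exponent up to log factors), giving T(n) = Θ(n^(log_6 216) · (log n)^(4+1)) = Θ(n^3 · (log n)^5).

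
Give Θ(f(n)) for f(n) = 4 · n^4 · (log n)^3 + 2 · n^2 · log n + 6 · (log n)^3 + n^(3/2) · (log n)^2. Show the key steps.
f(n) ∈ Θ(n^4 · (log n)^3)

Compare the terms by growth order. For large n, n^a · (log n)^b dominates n^a' · (log n)^b' iff a > a', or (a = a' and b > b'). Ranking the 4 terms shows the dominant one is 4 · n^4 · (log n)^3. Hence f(n) ∈ Θ(n^4 · (log n)^3).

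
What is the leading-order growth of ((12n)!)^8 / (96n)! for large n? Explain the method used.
((12n)!)^8/(96n)! ~ ((2π·12n)^(7/2) / sqrt(8)) · 8^(−8·12n)  →  0

Write N = 12n. Stirling: N! ~ sqrt(2π N)(N/e)^N and (8N)! ~ sqrt(2π·8N)·(8N/e)^(8N).
  (N!)^8/(8N)! ~ (2π N)^(8/2) (N/e)^(8N) / [sqrt(2π·8N) (8N/e)^(8N)]
     = (2π N)^(8/2) / sqrt(2π·8N) · (N/(8N))^(8N)
     = (2π N)^((8−1)/2) / sqrt(8) · 8^(−8N).
Since 8^8 > 1, the factor 8^(−8N) decays exponentially, so the ratio → 0. Substituting N = 12n gives the stated form.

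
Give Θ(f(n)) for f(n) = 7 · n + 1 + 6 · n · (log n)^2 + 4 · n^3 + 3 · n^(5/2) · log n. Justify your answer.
f(n) ∈ Θ(n^3)

Compare the terms by growth order. For large n, n^a · (log n)^b dominates n^a' · (log n)^b' iff a > a', or (a = a' and b > b'). Ranking the 5 terms shows the dominant one is 4 · n^3. Hence f(n) ∈ Θ(n^3).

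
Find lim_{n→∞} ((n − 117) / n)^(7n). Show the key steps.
lim = e^(−819)

Rewrite as (1 − 117/n)^(7n). By the standard limit (1 + x/n)^n → e^x, we have (1 − 117/n)^n → e^(−117), and raising to the 7th power gives e^(−819).
More precisely, ln[(1 − 117/n)^(7n)] = 7n · ln(1 − 117/n) = 7n · (-117/n + O(1/n^2)) = -819 + O(1/n) → -819.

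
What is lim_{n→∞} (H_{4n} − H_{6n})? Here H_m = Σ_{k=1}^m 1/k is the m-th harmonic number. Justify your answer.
lim = ln(4/6) = ln(2/3)

Euler-Maclaurin gives H_m = ln m + γ + 1/(2m) + O(1/m^2). The γ and O(1/m) terms cancel in the difference:
  H_{4n} − H_{6n} = ln(4n) − ln(6n) + O(1/n) = ln(4/6) + O(1/n).
Hence the limit is ln(4/6) = ln(2/3).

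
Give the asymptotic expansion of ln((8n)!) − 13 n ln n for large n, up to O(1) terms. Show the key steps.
ln((8n)!) − 13 n ln n = −5 n ln n + 8(ln 8 − 1) n + (1/2) ln(2π·8n) + O(1/n)

Stirling: ln((8n)!) = 8n ln(8n) − 8n + (1/2) ln(2π·8n) + O(1/n).
Expand 8n ln(8n) = 8n (ln n + ln 8) = 8n ln n + 8n ln 8.
Subtract 13n ln n: leading term is (8 − 13) n ln n = −5 n ln n. The next term is 8n ln 8 − 8n = 8(ln 8 − 1) n. Then the (1/2) ln(2π·8n) correction.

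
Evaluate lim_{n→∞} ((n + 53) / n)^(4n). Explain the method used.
lim = e^212

Rewrite as (1 + 53/n)^(4n). By the standard limit (1 + x/n)^n → e^x, we have (1 + 53/n)^n → e^53, and raising to the 4th power gives e^212.
More precisely, ln[(1 + 53/n)^(4n)] = 4n · ln(1 + 53/n) = 4n · (53/n + O(1/n^2)) = 212 + O(1/n) → 212.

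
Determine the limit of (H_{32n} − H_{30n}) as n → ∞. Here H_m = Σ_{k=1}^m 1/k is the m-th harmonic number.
lim = ln(32/30) = ln(16/15)

Euler-Maclaurin gives H_m = ln m + γ + 1/(2m) + O(1/m^2). The γ and O(1/m) terms cancel in the difference:
  H_{32n} − H_{30n} = ln(32n) − ln(30n) + O(1/n) = ln(32/30) + O(1/n).
Hence the limit is ln(32/30) = ln(16/15).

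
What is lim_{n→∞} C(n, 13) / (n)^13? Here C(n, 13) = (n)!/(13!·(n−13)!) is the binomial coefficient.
lim = 1/13! = 1/6227020800

With N = n → ∞: C(N, 13) / N^13 = [N(N−1)…(N−12)] / (13! · N^13) = (1/13!) · 1 · (1 − 1/n) · … · (1 − 12/n). Each factor → 1 as N → ∞, so the limit is 1/13! = 1/6227020800.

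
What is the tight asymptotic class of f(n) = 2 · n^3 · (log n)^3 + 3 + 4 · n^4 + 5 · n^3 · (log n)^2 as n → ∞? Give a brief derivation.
f(n) ∈ Θ(n^4)

Compare the terms by growth order. For large n, n^a · (log n)^b dominates n^a' · (log n)^b' iff a > a', or (a = a' and b > b'). Ranking the 4 terms shows the dominant one is 4 · n^4. Hence f(n) ∈ Θ(n^4).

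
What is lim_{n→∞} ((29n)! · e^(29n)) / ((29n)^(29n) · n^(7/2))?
lim = 0

Stirling: (29n)! ~ sqrt(2π·29n) · (29n/e)^(29n). Hence
  (29n)! · e^(29n) / (29n)^(29n) ~ sqrt(2π·29n).
Dividing by n^(7/2): sqrt(2π·29n) / n^(7/2) = sqrt(2π·29) · n^((1−7)/2), so the expression behaves like sqrt(2π·29) · n^((1−7)/2) → 0.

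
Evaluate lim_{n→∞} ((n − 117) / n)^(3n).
lim = e^(−351)

Rewrite as (1 − 117/n)^(3n). By the standard limit (1 + x/n)^n → e^x, we have (1 − 117/n)^n → e^(−117), and raising to the 3rd power gives e^(−351).
More precisely, ln[(1 − 117/n)^(3n)] = 3n · ln(1 − 117/n) = 3n · (-117/n + O(1/n^2)) = -351 + O(1/n) → -351.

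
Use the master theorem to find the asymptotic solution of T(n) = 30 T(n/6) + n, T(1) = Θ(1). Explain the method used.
T(n) = Θ(n^(log_6 30))

Master theorem: compare f(n) = n to n^(log_6 30) where log_6 30 ≈ 1.898. Since 1 < log_6 30, we have f(n) = O(n^(log_6 30 − ε)) for some ε > 0 — Case 1. Hence T(n) = Θ(n^(log_6 30)).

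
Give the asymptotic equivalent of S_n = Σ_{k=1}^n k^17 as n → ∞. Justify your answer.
S_n ~ n^18 / 18

By integral comparison (Euler-Maclaurin), Σ_{k=1}^n k^17 = ∫_0^n x^17 dx + O(n^17) = n^18/18 + O(n^17). (Equivalently, Faulhaber's formula gives the same leading term.)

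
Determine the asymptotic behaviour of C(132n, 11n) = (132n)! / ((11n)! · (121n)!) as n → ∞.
C(132n, 11n) ~ (8916100448256/285311670611)^(11n) · sqrt(6/(11π·11n))

Write N = 11n. Apply Stirling to each factorial:
  (12N)! ~ sqrt(2π·12N) · (12N/e)^(12N),
  N! ~ sqrt(2π N) · (N/e)^N,
  (11N)! ~ sqrt(2π·11N) · (11N/e)^(11N).
The exponential factors combine to (12N)^(12N) / (N^N · (11N)^(11N)) = 12^(12N)/11^(11N) = (12^12/11^11)^N = (8916100448256/285311670611)^N.
The square-root prefactors combine to sqrt(2π·12N) / (sqrt(2π N)·sqrt(2π·11N)) = sqrt(12 / (2π·11·N)) = sqrt(6/(11π·11n)).
Substituting N = 11n: C(132n, 11n) ~ (8916100448256/285311670611)^(11n) · sqrt(6/(11π·11n)).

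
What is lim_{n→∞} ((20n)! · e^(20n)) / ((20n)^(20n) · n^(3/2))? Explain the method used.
lim = 0

Stirling: (20n)! ~ sqrt(2π·20n) · (20n/e)^(20n). Hence
  (20n)! · e^(20n) / (20n)^(20n) ~ sqrt(2π·20n).
Dividing by n^(3/2): sqrt(2π·20n) / n^(3/2) = sqrt(2π·20) · n^((1−3)/2), so the expression behaves like sqrt(2π·20) · n^((1−3)/2) → 0.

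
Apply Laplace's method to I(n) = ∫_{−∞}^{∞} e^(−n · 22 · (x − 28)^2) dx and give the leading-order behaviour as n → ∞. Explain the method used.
I(n) = sqrt(π/(22n))

Here φ(x) = 22 · (x − 28)^2 has its unique minimum at x* = 28 with φ(x*) = 0 and φ''(x*) = 44. Laplace's method gives
  I(n) ~ e^(−n φ(x*)) · sqrt(2π / (n · φ''(x*))) = sqrt(2π / (44n)) = sqrt(π/(22n)).
This is exact: substituting u = (x − 28)·sqrt(22n) gives I(n) = (1/sqrt(22n)) ∫_{−∞}^{∞} e^(−u^2) du = sqrt(π/(22n)).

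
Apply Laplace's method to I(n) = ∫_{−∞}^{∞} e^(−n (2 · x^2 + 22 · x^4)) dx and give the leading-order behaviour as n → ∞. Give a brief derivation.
I(n) ~ sqrt(π/(2n))

φ(x) = 2 · x^2 + 22 · x^4 has its unique global minimum at x* = 0 (since φ'(x) = 4x + 88x^3 = 0 only at x = 0 for real x with both coefficients positive, and φ → ∞ as |x| → ∞). At x* = 0, φ(0) = 0 and φ''(0) = 4. Laplace's method then gives
  I(n) ~ sqrt(2π / (n · φ''(0))) · e^(−n φ(0)) = sqrt(2π / (4n)) = sqrt(π/(2n)).
The 22 · x^4 term contributes only at subleading order (an O(1/n) relative correction).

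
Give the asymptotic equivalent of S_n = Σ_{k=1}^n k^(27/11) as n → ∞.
S_n ~ (11/38) · n^(38/11)

Integral comparison: Σ_{k=1}^n k^(27/11) = ∫_0^n x^(27/11) dx + O(n^(27/11)). The integral is n^(1 + 27/11) / (1 + 27/11) = n^((27+11)/11) / ((27+11)/11) = (11/38) · n^(38/11).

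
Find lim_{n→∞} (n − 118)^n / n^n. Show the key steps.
lim = e^(−118)

Rewrite as (1 − 118/n)^(n). By the standard limit (1 + x/n)^n → e^x, we have (1 − 118/n)^n → e^(−118), and raising to the 1st power gives e^(−118).
More precisely, ln[(1 − 118/n)^(n)] = n · ln(1 − 118/n) = n · (-118/n + O(1/n^2)) = -118 + O(1/n) → -118.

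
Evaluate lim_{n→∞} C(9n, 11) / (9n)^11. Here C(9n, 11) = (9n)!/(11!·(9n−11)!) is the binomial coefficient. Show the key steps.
lim = 1/11! = 1/39916800

With N = 9n → ∞: C(N, 11) / N^11 = [N(N−1)…(N−10)] / (11! · N^11) = (1/11!) · 1 · (1 − 1/(9n)) · … · (1 − 10/(9n)). Each factor → 1 as N → ∞, so the limit is 1/11! = 1/39916800.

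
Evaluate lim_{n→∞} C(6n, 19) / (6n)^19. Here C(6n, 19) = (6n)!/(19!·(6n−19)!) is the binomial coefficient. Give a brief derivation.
lim = 1/19! = 1/121645100408832000

With N = 6n → ∞: C(N, 19) / N^19 = [N(N−1)…(N−18)] / (19! · N^19) = (1/19!) · 1 · (1 − 1/(6n)) · … · (1 − 18/(6n)). Each factor → 1 as N → ∞, so the limit is 1/19! = 1/121645100408832000.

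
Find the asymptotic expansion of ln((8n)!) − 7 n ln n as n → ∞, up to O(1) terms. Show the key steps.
ln((8n)!) − 7 n ln n = n ln n + 8(ln 8 − 1) n + (1/2) ln(2π·8n) + O(1/n)

Stirling: ln((8n)!) = 8n ln(8n) − 8n + (1/2) ln(2π·8n) + O(1/n).
Expand 8n ln(8n) = 8n (ln n + ln 8) = 8n ln n + 8n ln 8.
Subtract 7n ln n: leading term is (8 − 7) n ln n = n ln n. The next term is 8n ln 8 − 8n = 8(ln 8 − 1) n. Then the (1/2) ln(2π·8n) correction.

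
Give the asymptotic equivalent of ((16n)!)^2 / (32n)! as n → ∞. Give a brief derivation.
((16n)!)^2/(32n)! ~ ((2π·16n)^(1/2) / sqrt(2)) · 2^(−2·16n)  →  0

Write N = 16n. Stirling: N! ~ sqrt(2π N)(N/e)^N and (2N)! ~ sqrt(2π·2N)·(2N/e)^(2N).
  (N!)^2/(2N)! ~ (2π N)^(2/2) (N/e)^(2N) / [sqrt(2π·2N) (2N/e)^(2N)]
     = (2π N)^(2/2) / sqrt(2π·2N) · (N/(2N))^(2N)
     = (2π N)^((2−1)/2) / sqrt(2) · 2^(−2N).
Since 2^2 > 1, the factor 2^(−2N) decays exponentially, so the ratio → 0. Substituting N = 16n gives the stated form.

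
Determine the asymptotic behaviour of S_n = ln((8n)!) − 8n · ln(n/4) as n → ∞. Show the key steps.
S_n ~ 8n · (ln 32 − 1) + O(ln n)

Stirling: ln((8n)!) = 8n ln(8n) − 8n + O(ln n).
  S_n = 8n ln(8n) − 8n − 8n ln(n/4) + O(ln n)
      = 8n ln(8n) − 8n ln n + 8n ln 4 − 8n + O(ln n)
      = 8n ln 8 + 8n ln 4 − 8n + O(ln n)
      = 8n (ln 32 − 1) + O(ln n).
Numerically ln(32) − 1 ≈ 2.4657.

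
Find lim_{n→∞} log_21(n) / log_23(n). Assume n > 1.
lim = ln(23) / ln(21) = log_21(23)

Change of base: log_21(n) = ln n / ln 21 and log_23(n) = ln n / ln 23. The ratio is (ln n / ln 21) · (ln 23 / ln n) = ln 23 / ln 21, a constant independent of n. So the limit is ln 23 / ln 21 = log_21(23).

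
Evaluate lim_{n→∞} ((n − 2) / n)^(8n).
lim = e^(−16)

Rewrite as (1 − 2/n)^(8n). By the standard limit (1 + x/n)^n → e^x, we have (1 − 2/n)^n → e^(−2), and raising to the 8th power gives e^(−16).
More precisely, ln[(1 − 2/n)^(8n)] = 8n · ln(1 − 2/n) = 8n · (-2/n + O(1/n^2)) = -16 + O(1/n) → -16.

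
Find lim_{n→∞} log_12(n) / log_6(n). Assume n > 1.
lim = ln(6) / ln(12) = log_12(6)

Change of base: log_12(n) = ln n / ln 12 and log_6(n) = ln n / ln 6. The ratio is (ln n / ln 12) · (ln 6 / ln n) = ln 6 / ln 12, a constant independent of n. So the limit is ln 6 / ln 12 = log_12(6).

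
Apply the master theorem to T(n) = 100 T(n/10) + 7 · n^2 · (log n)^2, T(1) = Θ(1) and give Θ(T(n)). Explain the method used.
T(n) = Θ(n^2 · (log n)^3)

Here log_10 100 = 2 and f(n) = 7 · n^2 · (log n)^2 = Θ(n^(log_10 100) · (log n)^2). This is the extended Case 2 of the master theorem (f matches the critical exponent up to log factors), giving T(n) = Θ(n^(log_10 100) · (log n)^(2+1)) = Θ(n^2 · (log n)^3).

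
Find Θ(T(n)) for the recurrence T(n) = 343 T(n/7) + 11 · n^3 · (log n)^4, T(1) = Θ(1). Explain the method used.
T(n) = Θ(n^3 · (log n)^5)

Here log_7 343 = 3 and f(n) = 11 · n^3 · (log n)^4 = Θ(n^(log_7 343) · (log n)^4). This is the extended Case 2 of the master theorem (f matches the critical exponent up to log factors), giving T(n) = Θ(n^(log_7 343) · (log n)^(4+1)) = Θ(n^3 · (log n)^5).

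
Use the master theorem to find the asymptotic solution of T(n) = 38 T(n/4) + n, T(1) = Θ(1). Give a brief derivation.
T(n) = Θ(n^(log_4 38))

Master theorem: compare f(n) = n to n^(log_4 38) where log_4 38 ≈ 2.624. Since 1 < log_4 38, we have f(n) = O(n^(log_4 38 − ε)) for some ε > 0 — Case 1. Hence T(n) = Θ(n^(log_4 38)).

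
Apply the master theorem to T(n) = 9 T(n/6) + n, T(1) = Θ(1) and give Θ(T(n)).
T(n) = Θ(n^(log_6 9))

Master theorem: compare f(n) = n to n^(log_6 9) where log_6 9 ≈ 1.226. Since 1 < log_6 9, we have f(n) = O(n^(log_6 9 − ε)) for some ε > 0 — Case 1. Hence T(n) = Θ(n^(log_6 9)).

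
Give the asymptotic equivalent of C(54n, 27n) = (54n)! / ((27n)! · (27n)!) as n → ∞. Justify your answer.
C(54n, 27n) ~ (4)^(27n) · sqrt(1/(π·27n))

Write N = 27n. Apply Stirling to each factorial:
  (2N)! ~ sqrt(2π·2N) · (2N/e)^(2N),
  N! ~ sqrt(2π N) · (N/e)^N,
  (1N)! ~ sqrt(2π·1N) · (1N/e)^(1N).
The exponential factors combine to (2N)^(2N) / (N^N · (1N)^(1N)) = 2^(2N)/1^(1N) = (2^2/1^1)^N = (4)^N.
The square-root prefactors combine to sqrt(2π·2N) / (sqrt(2π N)·sqrt(2π·1N)) = sqrt(2 / (2π·1·N)) = sqrt(1/(π·27n)).
Substituting N = 27n: C(54n, 27n) ~ (4)^(27n) · sqrt(1/(π·27n)).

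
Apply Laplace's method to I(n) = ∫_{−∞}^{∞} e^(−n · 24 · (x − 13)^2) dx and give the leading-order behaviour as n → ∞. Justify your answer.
I(n) = sqrt(π/(24n))

Here φ(x) = 24 · (x − 13)^2 has its unique minimum at x* = 13 with φ(x*) = 0 and φ''(x*) = 48. Laplace's method gives
  I(n) ~ e^(−n φ(x*)) · sqrt(2π / (n · φ''(x*))) = sqrt(2π / (48n)) = sqrt(π/(24n)).
This is exact: substituting u = (x − 13)·sqrt(24n) gives I(n) = (1/sqrt(24n)) ∫_{−∞}^{∞} e^(−u^2) du = sqrt(π/(24n)).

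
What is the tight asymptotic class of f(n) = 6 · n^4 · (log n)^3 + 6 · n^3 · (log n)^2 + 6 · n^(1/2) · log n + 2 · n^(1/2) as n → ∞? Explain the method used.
f(n) ∈ Θ(n^4 · (log n)^3)

Compare the terms by growth order. For large n, n^a · (log n)^b dominates n^a' · (log n)^b' iff a > a', or (a = a' and b > b'). Ranking the 4 terms shows the dominant one is 6 · n^4 · (log n)^3. Hence f(n) ∈ Θ(n^4 · (log n)^3).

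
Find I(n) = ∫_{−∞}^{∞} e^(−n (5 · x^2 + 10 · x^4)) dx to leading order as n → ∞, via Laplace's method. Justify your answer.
I(n) ~ sqrt(π/(5n))

φ(x) = 5 · x^2 + 10 · x^4 has its unique global minimum at x* = 0 (since φ'(x) = 10x + 40x^3 = 0 only at x = 0 for real x with both coefficients positive, and φ → ∞ as |x| → ∞). At x* = 0, φ(0) = 0 and φ''(0) = 10. Laplace's method then gives
  I(n) ~ sqrt(2π / (n · φ''(0))) · e^(−n φ(0)) = sqrt(2π / (10n)) = sqrt(π/(5n)).
The 10 · x^4 term contributes only at subleading order (an O(1/n) relative correction).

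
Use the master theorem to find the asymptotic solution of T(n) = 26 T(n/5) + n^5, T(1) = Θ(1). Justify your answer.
T(n) = Θ(n^5)

log_5 26 ≈ 2.024. f(n) = n^5 dominates n^(log_5 26) since 5 > 2.024, and the regularity condition a·f(n/b) = 26·(n/5)^5 = (26/3125)·n^5 ≤ c·f(n) holds with c = 26/3125 ≈ 0.00832 < 1. So this is Case 3: T(n) = Θ(f(n)) = Θ(n^5).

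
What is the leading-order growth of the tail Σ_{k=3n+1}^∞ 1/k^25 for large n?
Σ_{k>3n} 1/k^25 ~ 1/(24 · (3n)^24)

Compare to the integral: ∫_{3n}^∞ x^(−25) dx = [−x^(−24)/24]_{3n}^∞ = 1/((25−1)·(3n)^24). Euler-Maclaurin then gives
  Σ_{k>3n} 1/k^25 = ∫_{3n}^∞ dx/x^25 − 1/(2·(3n)^25) + O(1/(3n)^26).
(Equivalently this is ζ(25) − Σ_{k≤3n} 1/k^25.)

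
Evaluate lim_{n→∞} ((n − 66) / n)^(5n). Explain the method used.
lim = e^(−330)

Rewrite as (1 − 66/n)^(5n). By the standard limit (1 + x/n)^n → e^x, we have (1 − 66/n)^n → e^(−66), and raising to the 5th power gives e^(−330).
More precisely, ln[(1 − 66/n)^(5n)] = 5n · ln(1 − 66/n) = 5n · (-66/n + O(1/n^2)) = -330 + O(1/n) → -330.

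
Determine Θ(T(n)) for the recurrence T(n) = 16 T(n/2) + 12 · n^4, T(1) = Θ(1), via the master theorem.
T(n) = Θ(n^4 log n)

log_2 16 = 4, and f(n) = 12 · n^4 = Θ(n^(log_2 16)). This is Case 2 of the master theorem: T(n) = Θ(f(n) · log n) = Θ(n^4 log n).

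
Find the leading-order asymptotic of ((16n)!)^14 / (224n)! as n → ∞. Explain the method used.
((16n)!)^14/(224n)! ~ ((2π·16n)^(13/2) / sqrt(14)) · 14^(−14·16n)  →  0

Write N = 16n. Stirling: N! ~ sqrt(2π N)(N/e)^N and (14N)! ~ sqrt(2π·14N)·(14N/e)^(14N).
  (N!)^14/(14N)! ~ (2π N)^(14/2) (N/e)^(14N) / [sqrt(2π·14N) (14N/e)^(14N)]
     = (2π N)^(14/2) / sqrt(2π·14N) · (N/(14N))^(14N)
     = (2π N)^((14−1)/2) / sqrt(14) · 14^(−14N).
Since 14^14 > 1, the factor 14^(−14N) decays exponentially, so the ratio → 0. Substituting N = 16n gives the stated form.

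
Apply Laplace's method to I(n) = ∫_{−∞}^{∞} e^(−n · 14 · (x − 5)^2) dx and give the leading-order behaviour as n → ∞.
I(n) = sqrt(π/(14n))

Here φ(x) = 14 · (x − 5)^2 has its unique minimum at x* = 5 with φ(x*) = 0 and φ''(x*) = 28. Laplace's method gives
  I(n) ~ e^(−n φ(x*)) · sqrt(2π / (n · φ''(x*))) = sqrt(2π / (28n)) = sqrt(π/(14n)).
This is exact: substituting u = (x − 5)·sqrt(14n) gives I(n) = (1/sqrt(14n)) ∫_{−∞}^{∞} e^(−u^2) du = sqrt(π/(14n)).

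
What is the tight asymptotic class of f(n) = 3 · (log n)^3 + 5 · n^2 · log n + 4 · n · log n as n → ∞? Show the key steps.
f(n) ∈ Θ(n^2 · log n)

Compare the terms by growth order. For large n, n^a · (log n)^b dominates n^a' · (log n)^b' iff a > a', or (a = a' and b > b'). Ranking the 3 terms shows the dominant one is 5 · n^2 · log n. Hence f(n) ∈ Θ(n^2 · log n).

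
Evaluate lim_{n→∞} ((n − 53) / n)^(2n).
lim = e^(−106)

Rewrite as (1 − 53/n)^(2n). By the standard limit (1 + x/n)^n → e^x, we have (1 − 53/n)^n → e^(−53), and raising to the 2nd power gives e^(−106).
More precisely, ln[(1 − 53/n)^(2n)] = 2n · ln(1 − 53/n) = 2n · (-53/n + O(1/n^2)) = -106 + O(1/n) → -106.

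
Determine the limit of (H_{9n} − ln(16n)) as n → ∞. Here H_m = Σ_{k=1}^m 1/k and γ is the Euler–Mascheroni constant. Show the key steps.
lim = ln(9/16) + γ

By Euler-Maclaurin, H_m = ln m + γ + O(1/m). So
  H_{9n} − ln(16n) = ln(9n) + γ − ln(16n) + O(1/n)
                       = ln(9/16) + γ + O(1/n).
Hence the limit is ln(9/16) + γ.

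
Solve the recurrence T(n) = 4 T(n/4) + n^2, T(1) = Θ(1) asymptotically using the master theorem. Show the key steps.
T(n) = Θ(n^2)

log_4 4 ≈ 1.000. f(n) = n^2 dominates n^(log_4 4) since 2 > 1.000, and the regularity condition a·f(n/b) = 4·(n/4)^2 = (4/16)·n^2 ≤ c·f(n) holds with c = 4/16 ≈ 0.25 < 1. So this is Case 3: T(n) = Θ(f(n)) = Θ(n^2).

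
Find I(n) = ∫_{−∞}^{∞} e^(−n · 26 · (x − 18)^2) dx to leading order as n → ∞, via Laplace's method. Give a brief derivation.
I(n) = sqrt(π/(26n))

Here φ(x) = 26 · (x − 18)^2 has its unique minimum at x* = 18 with φ(x*) = 0 and φ''(x*) = 52. Laplace's method gives
  I(n) ~ e^(−n φ(x*)) · sqrt(2π / (n · φ''(x*))) = sqrt(2π / (52n)) = sqrt(π/(26n)).
This is exact: substituting u = (x − 18)·sqrt(26n) gives I(n) = (1/sqrt(26n)) ∫_{−∞}^{∞} e^(−u^2) du = sqrt(π/(26n)).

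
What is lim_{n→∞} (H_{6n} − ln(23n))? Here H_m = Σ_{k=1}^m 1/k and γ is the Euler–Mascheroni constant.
lim = ln(6/23) + γ

By Euler-Maclaurin, H_m = ln m + γ + O(1/m). So
  H_{6n} − ln(23n) = ln(6n) + γ − ln(23n) + O(1/n)
                       = ln(6/23) + γ + O(1/n).
Hence the limit is ln(6/23) + γ.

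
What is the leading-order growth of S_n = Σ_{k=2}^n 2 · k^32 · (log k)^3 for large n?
S_n ~ 2 · n^33 · (log n)^3 / 33

By integral comparison, S_n = ∫_1^n 2 · x^32 · (log x)^3 dx + O(n^32 · (log n)^3). For the integral, the leading term of ∫_1^n x^32 (log x)^3 dx is n^33/33 · (log n)^3 (by repeated integration by parts; each step lowers the log-exponent and produces a relatively O(1/log n) correction). Hence S_n ~ 2 · n^33 · (log n)^3 / 33.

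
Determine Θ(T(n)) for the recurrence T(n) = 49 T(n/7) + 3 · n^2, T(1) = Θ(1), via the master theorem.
T(n) = Θ(n^2 log n)

log_7 49 = 2, and f(n) = 3 · n^2 = Θ(n^(log_7 49)). This is Case 2 of the master theorem: T(n) = Θ(f(n) · log n) = Θ(n^2 log n).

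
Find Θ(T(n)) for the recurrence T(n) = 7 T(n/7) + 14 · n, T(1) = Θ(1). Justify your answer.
T(n) = Θ(n log n)

log_7 7 = 1, and f(n) = 14 · n = Θ(n^(log_7 7)). This is Case 2 of the master theorem: T(n) = Θ(f(n) · log n) = Θ(n log n).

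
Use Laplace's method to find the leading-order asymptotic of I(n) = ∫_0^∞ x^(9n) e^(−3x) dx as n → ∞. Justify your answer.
I(n) ~ (sqrt(2π·9n) / 3) · (9n/(3e))^(9n)

Write the integrand as exp(9n ln x − 3x) and set f(x) = 9n ln x − 3x. Then f'(x) = 9n/x − 3 = 0 at x* = 9n/3, and f''(x*) = −9n/x*^2 = −3^2/(9n). Laplace's method (interior maximum) gives
  I(n) ~ e^(f(x*)) · sqrt(2π / |f''(x*)|)
        = exp(9n ln(9n/3) − 9n) · sqrt(2π · 9n / 3^2)
        = (9n/3)^(9n) e^(−9n) · sqrt(2π·9n) / 3
        = (sqrt(2π·9n) / 3) · (9n/(3e))^(9n).
This matches Γ(9n+1)/3^(9n+1) with Stirling applied to Γ.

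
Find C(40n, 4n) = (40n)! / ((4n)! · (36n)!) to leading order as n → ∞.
C(40n, 4n) ~ (10000000000/387420489)^(4n) · sqrt(5/(9π·4n))

Write N = 4n. Apply Stirling to each factorial:
  (10N)! ~ sqrt(2π·10N) · (10N/e)^(10N),
  N! ~ sqrt(2π N) · (N/e)^N,
  (9N)! ~ sqrt(2π·9N) · (9N/e)^(9N).
The exponential factors combine to (10N)^(10N) / (N^N · (9N)^(9N)) = 10^(10N)/9^(9N) = (10^10/9^9)^N = (10000000000/387420489)^N.
The square-root prefactors combine to sqrt(2π·10N) / (sqrt(2π N)·sqrt(2π·9N)) = sqrt(10 / (2π·9·N)) = sqrt(5/(9π·4n)).
Substituting N = 4n: C(40n, 4n) ~ (10000000000/387420489)^(4n) · sqrt(5/(9π·4n)).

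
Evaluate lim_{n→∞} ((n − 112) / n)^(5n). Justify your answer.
lim = e^(−560)

Rewrite as (1 − 112/n)^(5n). By the standard limit (1 + x/n)^n → e^x, we have (1 − 112/n)^n → e^(−112), and raising to the 5th power gives e^(−560).
More precisely, ln[(1 − 112/n)^(5n)] = 5n · ln(1 − 112/n) = 5n · (-112/n + O(1/n^2)) = -560 + O(1/n) → -560.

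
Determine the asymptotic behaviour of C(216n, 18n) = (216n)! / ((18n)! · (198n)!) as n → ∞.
C(216n, 18n) ~ (8916100448256/285311670611)^(18n) · sqrt(6/(11π·18n))

Write N = 18n. Apply Stirling to each factorial:
  (12N)! ~ sqrt(2π·12N) · (12N/e)^(12N),
  N! ~ sqrt(2π N) · (N/e)^N,
  (11N)! ~ sqrt(2π·11N) · (11N/e)^(11N).
The exponential factors combine to (12N)^(12N) / (N^N · (11N)^(11N)) = 12^(12N)/11^(11N) = (12^12/11^11)^N = (8916100448256/285311670611)^N.
The square-root prefactors combine to sqrt(2π·12N) / (sqrt(2π N)·sqrt(2π·11N)) = sqrt(12 / (2π·11·N)) = sqrt(6/(11π·18n)).
Substituting N = 18n: C(216n, 18n) ~ (8916100448256/285311670611)^(18n) · sqrt(6/(11π·18n)).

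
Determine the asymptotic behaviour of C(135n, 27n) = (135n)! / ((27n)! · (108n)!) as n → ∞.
C(135n, 27n) ~ (3125/256)^(27n) · sqrt(5/(8π·27n))

Write N = 27n. Apply Stirling to each factorial:
  (5N)! ~ sqrt(2π·5N) · (5N/e)^(5N),
  N! ~ sqrt(2π N) · (N/e)^N,
  (4N)! ~ sqrt(2π·4N) · (4N/e)^(4N).
The exponential factors combine to (5N)^(5N) / (N^N · (4N)^(4N)) = 5^(5N)/4^(4N) = (5^5/4^4)^N = (3125/256)^N.
The square-root prefactors combine to sqrt(2π·5N) / (sqrt(2π N)·sqrt(2π·4N)) = sqrt(5 / (2π·4·N)) = sqrt(5/(8π·27n)).
Substituting N = 27n: C(135n, 27n) ~ (3125/256)^(27n) · sqrt(5/(8π·27n)).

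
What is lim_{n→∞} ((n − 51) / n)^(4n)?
lim = e^(−204)

Rewrite as (1 − 51/n)^(4n). By the standard limit (1 + x/n)^n → e^x, we have (1 − 51/n)^n → e^(−51), and raising to the 4th power gives e^(−204).
More precisely, ln[(1 − 51/n)^(4n)] = 4n · ln(1 − 51/n) = 4n · (-51/n + O(1/n^2)) = -204 + O(1/n) → -204.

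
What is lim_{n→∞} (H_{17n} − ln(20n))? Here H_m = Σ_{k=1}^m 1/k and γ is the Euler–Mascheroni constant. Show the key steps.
lim = ln(17/20) + γ

By Euler-Maclaurin, H_m = ln m + γ + O(1/m). So
  H_{17n} − ln(20n) = ln(17n) + γ − ln(20n) + O(1/n)
                       = ln(17/20) + γ + O(1/n).
Hence the limit is ln(17/20) + γ.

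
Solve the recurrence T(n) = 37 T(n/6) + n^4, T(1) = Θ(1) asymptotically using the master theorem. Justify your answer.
T(n) = Θ(n^4)

log_6 37 ≈ 2.015. f(n) = n^4 dominates n^(log_6 37) since 4 > 2.015, and the regularity condition a·f(n/b) = 37·(n/6)^4 = (37/1296)·n^4 ≤ c·f(n) holds with c = 37/1296 ≈ 0.0285 < 1. So this is Case 3: T(n) = Θ(f(n)) = Θ(n^4).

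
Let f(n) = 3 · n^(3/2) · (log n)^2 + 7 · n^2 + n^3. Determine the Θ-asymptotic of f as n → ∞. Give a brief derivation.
f(n) ∈ Θ(n^3)

Compare the terms by growth order. For large n, n^a · (log n)^b dominates n^a' · (log n)^b' iff a > a', or (a = a' and b > b'). Ranking the 3 terms shows the dominant one is n^3. Hence f(n) ∈ Θ(n^3).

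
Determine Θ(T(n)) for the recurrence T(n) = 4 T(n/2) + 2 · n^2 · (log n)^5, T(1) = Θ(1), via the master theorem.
T(n) = Θ(n^2 · (log n)^6)

Here log_2 4 = 2 and f(n) = 2 · n^2 · (log n)^5 = Θ(n^(log_2 4) · (log n)^5). This is the extended Case 2 of the master theorem (f matches the critical exponent up to log factors), giving T(n) = Θ(n^(log_2 4) · (log n)^(5+1)) = Θ(n^2 · (log n)^6).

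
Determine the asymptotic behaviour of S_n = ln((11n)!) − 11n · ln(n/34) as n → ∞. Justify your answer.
S_n ~ 11n · (ln 374 − 1) + O(ln n)

Stirling: ln((11n)!) = 11n ln(11n) − 11n + O(ln n).
  S_n = 11n ln(11n) − 11n − 11n ln(n/34) + O(ln n)
      = 11n ln(11n) − 11n ln n + 11n ln 34 − 11n + O(ln n)
      = 11n ln 11 + 11n ln 34 − 11n + O(ln n)
      = 11n (ln 374 − 1) + O(ln n).
Numerically ln(374) − 1 ≈ 4.9243.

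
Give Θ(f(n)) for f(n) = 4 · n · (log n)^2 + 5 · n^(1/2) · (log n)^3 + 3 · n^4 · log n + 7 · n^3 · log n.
f(n) ∈ Θ(n^4 · log n)

Compare the terms by growth order. For large n, n^a · (log n)^b dominates n^a' · (log n)^b' iff a > a', or (a = a' and b > b'). Ranking the 4 terms shows the dominant one is 3 · n^4 · log n. Hence f(n) ∈ Θ(n^4 · log n).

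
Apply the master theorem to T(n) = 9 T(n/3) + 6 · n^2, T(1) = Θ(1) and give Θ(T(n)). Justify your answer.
T(n) = Θ(n^2 log n)

log_3 9 = 2, and f(n) = 6 · n^2 = Θ(n^(log_3 9)). This is Case 2 of the master theorem: T(n) = Θ(f(n) · log n) = Θ(n^2 log n).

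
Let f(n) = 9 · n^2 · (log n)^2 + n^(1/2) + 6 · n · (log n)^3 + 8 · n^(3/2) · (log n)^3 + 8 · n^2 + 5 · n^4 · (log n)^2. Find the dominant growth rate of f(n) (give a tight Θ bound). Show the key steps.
f(n) ∈ Θ(n^4 · (log n)^2)

Compare the terms by growth order. For large n, n^a · (log n)^b dominates n^a' · (log n)^b' iff a > a', or (a = a' and b > b'). Ranking the 6 terms shows the dominant one is 5 · n^4 · (log n)^2. Hence f(n) ∈ Θ(n^4 · (log n)^2).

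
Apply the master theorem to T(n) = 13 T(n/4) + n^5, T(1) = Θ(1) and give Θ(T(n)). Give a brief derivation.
T(n) = Θ(n^5)

log_4 13 ≈ 1.850. f(n) = n^5 dominates n^(log_4 13) since 5 > 1.850, and the regularity condition a·f(n/b) = 13·(n/4)^5 = (13/1024)·n^5 ≤ c·f(n) holds with c = 13/1024 ≈ 0.0127 < 1. So this is Case 3: T(n) = Θ(f(n)) = Θ(n^5).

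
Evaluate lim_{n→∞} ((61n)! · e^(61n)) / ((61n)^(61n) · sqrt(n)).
lim = sqrt(2π·61)

Stirling: (61n)! ~ sqrt(2π·61n) · (61n/e)^(61n). Hence
  (61n)! · e^(61n) / (61n)^(61n) ~ sqrt(2π·61n).
Dividing by sqrt(n): sqrt(2π·61n) / sqrt(n) = sqrt(2π·61) · n^((1−1)/2), so the limit is sqrt(2π·61).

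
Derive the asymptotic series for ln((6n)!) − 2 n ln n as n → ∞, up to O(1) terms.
ln((6n)!) − 2 n ln n = 4 n ln n + 6(ln 6 − 1) n + (1/2) ln(2π·6n) + O(1/n)

Stirling: ln((6n)!) = 6n ln(6n) − 6n + (1/2) ln(2π·6n) + O(1/n).
Expand 6n ln(6n) = 6n (ln n + ln 6) = 6n ln n + 6n ln 6.
Subtract 2n ln n: leading term is (6 − 2) n ln n = 4 n ln n. The next term is 6n ln 6 − 6n = 6(ln 6 − 1) n. Then the (1/2) ln(2π·6n) correction.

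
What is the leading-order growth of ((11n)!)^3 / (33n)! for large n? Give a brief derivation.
((11n)!)^3/(33n)! ~ ((2π·11n)^(2/2) / sqrt(3)) · 3^(−3·11n)  →  0

Write N = 11n. Stirling: N! ~ sqrt(2π N)(N/e)^N and (3N)! ~ sqrt(2π·3N)·(3N/e)^(3N).
  (N!)^3/(3N)! ~ (2π N)^(3/2) (N/e)^(3N) / [sqrt(2π·3N) (3N/e)^(3N)]
     = (2π N)^(3/2) / sqrt(2π·3N) · (N/(3N))^(3N)
     = (2π N)^((3−1)/2) / sqrt(3) · 3^(−3N).
Since 3^3 > 1, the factor 3^(−3N) decays exponentially, so the ratio → 0. Substituting N = 11n gives the stated form.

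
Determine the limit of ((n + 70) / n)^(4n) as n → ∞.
lim = e^280

Rewrite as (1 + 70/n)^(4n). By the standard limit (1 + x/n)^n → e^x, we have (1 + 70/n)^n → e^70, and raising to the 4th power gives e^280.
More precisely, ln[(1 + 70/n)^(4n)] = 4n · ln(1 + 70/n) = 4n · (70/n + O(1/n^2)) = 280 + O(1/n) → 280.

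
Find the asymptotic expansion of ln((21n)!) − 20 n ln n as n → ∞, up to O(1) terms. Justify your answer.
ln((21n)!) − 20 n ln n = n ln n + 21(ln 21 − 1) n + (1/2) ln(2π·21n) + O(1/n)

Stirling: ln((21n)!) = 21n ln(21n) − 21n + (1/2) ln(2π·21n) + O(1/n).
Expand 21n ln(21n) = 21n (ln n + ln 21) = 21n ln n + 21n ln 21.
Subtract 20n ln n: leading term is (21 − 20) n ln n = n ln n. The next term is 21n ln 21 − 21n = 21(ln 21 − 1) n. Then the (1/2) ln(2π·21n) correction.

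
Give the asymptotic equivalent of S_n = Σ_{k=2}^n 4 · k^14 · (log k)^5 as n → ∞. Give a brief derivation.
S_n ~ 4 · n^15 · (log n)^5 / 15

By integral comparison, S_n = ∫_1^n 4 · x^14 · (log x)^5 dx + O(n^14 · (log n)^5). For the integral, the leading term of ∫_1^n x^14 (log x)^5 dx is n^15/15 · (log n)^5 (by repeated integration by parts; each step lowers the log-exponent and produces a relatively O(1/log n) correction). Hence S_n ~ 4 · n^15 · (log n)^5 / 15.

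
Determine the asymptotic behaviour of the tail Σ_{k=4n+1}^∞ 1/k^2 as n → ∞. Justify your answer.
Σ_{k>4n} 1/k^2 ~ 1/(1 · (4n))

Compare to the integral: ∫_{4n}^∞ x^(−2) dx = [−x^(−1)/1]_{4n}^∞ = 1/((2−1)·(4n)). Euler-Maclaurin then gives
  Σ_{k>4n} 1/k^2 = ∫_{4n}^∞ dx/x^2 − 1/(2·(4n)^2) + O(1/(4n)^3).
(Equivalently this is ζ(2) − Σ_{k≤4n} 1/k^2.)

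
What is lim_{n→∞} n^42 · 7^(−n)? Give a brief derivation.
lim = 0

Exponentials with base > 1 dominate every fixed polynomial: for any fixed c, n^c / 7^n → 0 as n → ∞ (e.g. by the ratio test, or by writing 7^n = e^(n ln 7) and noting e^(n ln 7) / n^c → ∞). Hence n^42 · 7^(−n) = n^42 / 7^n → 0.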